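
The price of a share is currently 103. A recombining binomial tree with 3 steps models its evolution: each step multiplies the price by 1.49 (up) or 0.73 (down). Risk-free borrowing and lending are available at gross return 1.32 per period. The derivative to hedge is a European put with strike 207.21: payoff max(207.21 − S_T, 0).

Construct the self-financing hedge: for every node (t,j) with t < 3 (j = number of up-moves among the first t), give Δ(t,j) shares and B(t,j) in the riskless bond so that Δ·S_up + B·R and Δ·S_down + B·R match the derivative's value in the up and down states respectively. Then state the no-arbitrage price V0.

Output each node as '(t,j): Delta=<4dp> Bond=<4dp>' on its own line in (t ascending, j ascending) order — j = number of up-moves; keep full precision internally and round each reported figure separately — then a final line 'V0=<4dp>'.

(0,0): Delta=-0.4101 Bond=56.4899
(1,0): Delta=-1.0000 Bond=118.9222
(1,1): Delta=-0.3268 Bond=61.7862
(2,0): Delta=-1.0000 Bond=156.9773
(2,1): Delta=-1.0000 Bond=156.9773
(2,2): Delta=-0.2318 Bond=59.8268
V0=14.2509

Since d<R<u, set p* = (R−d)/(u−d) = 0.7763; price each node as the discounted p*-expectation of its children.
Terminal values V(3,·): V(3,0)=167.1412, V(3,1)=125.4258, V(3,2)=40.2807, V(3,3)=0.0000
Node (2,0) S=54.8887: V=(p*·125.4258+(1−p*)·167.1412)/1.32=102.0886; Δ=(125.4258−167.1412)/(81.7842−40.0688)=-1.0000; B=V−Δ·S=156.9773
Node (2,1) S=112.0331: V=(p*·40.2807+(1−p*)·125.4258)/1.32=44.9442; Δ=(40.2807−125.4258)/(166.9293−81.7842)=-1.0000; B=V−Δ·S=156.9773
Node (2,2) S=228.6703: V=(p*·0.0000+(1−p*)·40.2807)/1.32=6.8259; Δ=(0.0000−40.2807)/(340.7187−166.9293)=-0.2318; B=V−Δ·S=59.8268
Node (1,0) S=75.1900: V=(p*·44.9442+(1−p*)·102.0886)/1.32=43.7322; Δ=(44.9442−102.0886)/(112.0331−54.8887)=-1.0000; B=V−Δ·S=118.9222
Node (1,1) S=153.4700: V=(p*·6.8259+(1−p*)·44.9442)/1.32=11.6306; Δ=(6.8259−44.9442)/(228.6703−112.0331)=-0.3268; B=V−Δ·S=61.7862
Node (0,0) S=103.0000: V=(p*·11.6306+(1−p*)·43.7322)/1.32=14.2509; Δ=(11.6306−43.7322)/(153.4700−75.1900)=-0.4101; B=V−Δ·S=56.4899
The time-0 hedge costs 14.2509, which is the no-arbitrage price.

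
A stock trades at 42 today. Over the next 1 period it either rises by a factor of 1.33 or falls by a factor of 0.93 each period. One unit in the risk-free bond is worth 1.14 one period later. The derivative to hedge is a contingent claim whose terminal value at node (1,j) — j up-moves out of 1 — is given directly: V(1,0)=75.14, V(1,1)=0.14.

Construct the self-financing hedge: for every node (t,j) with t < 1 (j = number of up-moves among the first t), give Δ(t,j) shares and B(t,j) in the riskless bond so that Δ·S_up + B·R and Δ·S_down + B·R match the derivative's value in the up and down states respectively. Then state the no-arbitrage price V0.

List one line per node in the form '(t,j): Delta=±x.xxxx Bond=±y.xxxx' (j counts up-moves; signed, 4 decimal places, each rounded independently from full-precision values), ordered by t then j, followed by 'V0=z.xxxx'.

Under the risk-neutral measure, an up-move has probability p* = (R−d)/(u−d) = 0.5250 and values discount at R = 1.14.
Terminal values V(1,·): V(1,0)=75.1400, V(1,1)=0.1400
  t=0,j=0: stock 42.0000 → up 55.8600 (V=0.1400), down 39.0600 (V=75.1400). Price 31.3728; hedge Δ=-4.4643, bond B=218.8728.
Root portfolio cost Δ·42+B reproduces V0=31.3728.

(0,0): Delta=-4.4643 Bond=218.8728
V0=31.3728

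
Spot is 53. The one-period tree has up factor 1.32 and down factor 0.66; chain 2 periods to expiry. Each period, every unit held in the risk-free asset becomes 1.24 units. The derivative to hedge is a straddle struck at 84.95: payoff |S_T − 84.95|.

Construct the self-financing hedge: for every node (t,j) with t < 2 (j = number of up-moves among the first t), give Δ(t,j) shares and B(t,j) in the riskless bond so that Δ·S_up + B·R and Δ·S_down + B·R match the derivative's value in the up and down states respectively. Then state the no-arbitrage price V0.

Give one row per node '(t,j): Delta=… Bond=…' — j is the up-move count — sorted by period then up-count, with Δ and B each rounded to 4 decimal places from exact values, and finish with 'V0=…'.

No-arbitrage ⇒ martingale measure with p* = (R−d)/(u−d) = 0.8788.
Terminal values V(2,·): V(2,0)=61.8632, V(2,1)=38.7764, V(2,2)=7.3972
Node (1,0) S=34.9800: V=(p*·38.7764+(1−p*)·61.8632)/1.24=33.5281; Δ=(38.7764−61.8632)/(46.1736−23.0868)=-1.0000; B=V−Δ·S=68.5081
Node (1,1) S=69.9600: V=(p*·7.3972+(1−p*)·38.7764)/1.24=9.0329; Δ=(7.3972−38.7764)/(92.3472−46.1736)=-0.6796; B=V−Δ·S=56.5771
Node (0,0) S=53.0000: V=(p*·9.0329+(1−p*)·33.5281)/1.24=9.6790; Δ=(9.0329−33.5281)/(69.9600−34.9800)=-0.7003; B=V−Δ·S=46.7930
Self-financing check: at every node Δ·S+B equals the discounted successor values.

(0,0): Delta=-0.7003 Bond=46.7930
(1,0): Delta=-1.0000 Bond=68.5081
(1,1): Delta=-0.6796 Bond=56.5771
V0=9.6790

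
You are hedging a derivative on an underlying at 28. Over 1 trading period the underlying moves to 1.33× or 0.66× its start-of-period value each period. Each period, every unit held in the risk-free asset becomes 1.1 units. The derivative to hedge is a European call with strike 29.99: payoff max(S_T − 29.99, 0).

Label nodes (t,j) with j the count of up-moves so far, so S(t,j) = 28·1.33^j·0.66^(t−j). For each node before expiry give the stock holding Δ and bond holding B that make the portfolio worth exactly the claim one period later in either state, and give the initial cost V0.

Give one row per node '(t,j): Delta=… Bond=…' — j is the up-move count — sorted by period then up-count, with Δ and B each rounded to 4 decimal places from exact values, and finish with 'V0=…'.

Since d<R<u, set p* = (R−d)/(u−d) = 0.6567; price each node as the discounted p*-expectation of its children.
Payoff layer (t=1): V(1,0)=0.0000, V(1,1)=7.2500
(0,0): S=28.0000. Δ = (V_up−V_dn)/(S_up−S_dn) = (7.2500−0.0000)/(37.2400−18.4800) = 0.3865. V = [p*·7.2500 + (1−p*)·0.0000]/1.1 = 4.3284. B = V − Δ·S = -6.4925.
Check: Δ(0,0)·S0 + B(0,0) = 4.3284 = V0.

(0,0): Delta=0.3865 Bond=-6.4925
V0=4.3284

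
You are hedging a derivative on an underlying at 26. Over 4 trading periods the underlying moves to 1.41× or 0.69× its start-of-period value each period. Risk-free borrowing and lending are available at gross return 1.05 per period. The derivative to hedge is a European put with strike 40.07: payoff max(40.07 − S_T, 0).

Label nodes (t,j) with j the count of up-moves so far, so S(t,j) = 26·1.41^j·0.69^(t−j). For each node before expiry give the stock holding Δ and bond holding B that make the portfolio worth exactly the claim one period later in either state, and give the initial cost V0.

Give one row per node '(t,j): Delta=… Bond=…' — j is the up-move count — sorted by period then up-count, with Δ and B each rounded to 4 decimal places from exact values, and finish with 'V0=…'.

(0,0): Delta=-0.5205 Bond=25.8234
(1,0): Delta=-0.8206 Bond=32.4989
(1,1): Delta=-0.3736 Bond=21.7303
(2,0): Delta=-1.0000 Bond=36.3447
(2,1): Delta=-0.7328 Bond=31.9030
(2,2): Delta=-0.1978 Bond=13.7306
(3,0): Delta=-1.0000 Bond=38.1619
(3,1): Delta=-1.0000 Bond=38.1619
(3,2): Delta=-0.6020 Bond=28.8343
(3,3): Delta=0.0000 Bond=0.0000
V0=12.2914

Since d<R<u, set p* = (R−d)/(u−d) = 0.5000; price each node as the discounted p*-expectation of its children.
Terminal payoffs: V(4,0)=34.1765, V(4,1)=28.0269, V(4,2)=15.4601, V(4,3)=0.0000, V(4,4)=0.0000
  t=3,j=0: stock 8.5412 → up 12.0431 (V=28.0269), down 5.8935 (V=34.1765). Price 29.6207; hedge Δ=-1.0000, bond B=38.1619.
  t=3,j=1: stock 17.4538 → up 24.6099 (V=15.4601), down 12.0431 (V=28.0269). Price 20.7081; hedge Δ=-1.0000, bond B=38.1619.
  t=3,j=2: stock 35.6665 → up 50.2898 (V=0.0000), down 24.6099 (V=15.4601). Price 7.3620; hedge Δ=-0.6020, bond B=28.8343.
  t=3,j=3: stock 72.8837 → up 102.7661 (V=0.0000), down 50.2898 (V=0.0000). Price 0.0000; hedge Δ=0.0000, bond B=0.0000.
  t=2,j=0: stock 12.3786 → up 17.4538 (V=20.7081), down 8.5412 (V=29.6207). Price 23.9661; hedge Δ=-1.0000, bond B=36.3447.
  t=2,j=1: stock 25.2954 → up 35.6665 (V=7.3620), down 17.4538 (V=20.7081). Price 13.3667; hedge Δ=-0.7328, bond B=31.9030.
  t=2,j=2: stock 51.6906 → up 72.8837 (V=0.0000), down 35.6665 (V=7.3620). Price 3.5057; hedge Δ=-0.1978, bond B=13.7306.
  t=1,j=0: stock 17.9400 → up 25.2954 (V=13.3667), down 12.3786 (V=23.9661). Price 17.7775; hedge Δ=-0.8206, bond B=32.4989.
  t=1,j=1: stock 36.6600 → up 51.6906 (V=3.5057), down 25.2954 (V=13.3667). Price 8.0345; hedge Δ=-0.3736, bond B=21.7303.
  t=0,j=0: stock 26.0000 → up 36.6600 (V=8.0345), down 17.9400 (V=17.7775). Price 12.2914; hedge Δ=-0.5205, bond B=25.8234.
Each (Δ,B) replicates both successor values, so the strategy is self-financing and V0 is arbitrage-free.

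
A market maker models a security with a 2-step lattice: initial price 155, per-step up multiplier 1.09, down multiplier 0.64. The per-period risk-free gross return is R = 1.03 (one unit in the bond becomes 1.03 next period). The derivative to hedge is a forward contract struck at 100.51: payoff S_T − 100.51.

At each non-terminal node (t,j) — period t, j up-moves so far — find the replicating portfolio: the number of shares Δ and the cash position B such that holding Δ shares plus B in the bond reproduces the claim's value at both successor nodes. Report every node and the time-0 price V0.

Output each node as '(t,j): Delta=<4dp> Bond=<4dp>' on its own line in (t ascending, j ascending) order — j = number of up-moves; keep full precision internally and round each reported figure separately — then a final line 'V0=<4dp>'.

The replicating-portfolio and risk-neutral prices coincide; use p* = (1.03−0.64)/(1.09−0.64) = 0.8667 for the latter.
Payoff layer (t=2): V(2,0)=-37.0220, V(2,1)=7.6180, V(2,2)=83.6455
(1,0): S=99.2000. Δ = (V_up−V_dn)/(S_up−S_dn) = (7.6180−-37.0220)/(108.1280−63.4880) = 1.0000. V = [p*·7.6180 + (1−p*)·-37.0220]/1.03 = 1.6175. B = V − Δ·S = -97.5825.
(1,1): S=168.9500. Δ = (V_up−V_dn)/(S_up−S_dn) = (83.6455−7.6180)/(184.1555−108.1280) = 1.0000. V = [p*·83.6455 + (1−p*)·7.6180]/1.03 = 71.3675. B = V − Δ·S = -97.5825.
(0,0): S=155.0000. Δ = (V_up−V_dn)/(S_up−S_dn) = (71.3675−1.6175)/(168.9500−99.2000) = 1.0000. V = [p*·71.3675 + (1−p*)·1.6175]/1.03 = 60.2597. B = V − Δ·S = -94.7403.
Self-financing check: at every node Δ·S+B equals the discounted successor values.

(0,0): Delta=1.0000 Bond=-94.7403
(1,0): Delta=1.0000 Bond=-97.5825
(1,1): Delta=1.0000 Bond=-97.5825
V0=60.2597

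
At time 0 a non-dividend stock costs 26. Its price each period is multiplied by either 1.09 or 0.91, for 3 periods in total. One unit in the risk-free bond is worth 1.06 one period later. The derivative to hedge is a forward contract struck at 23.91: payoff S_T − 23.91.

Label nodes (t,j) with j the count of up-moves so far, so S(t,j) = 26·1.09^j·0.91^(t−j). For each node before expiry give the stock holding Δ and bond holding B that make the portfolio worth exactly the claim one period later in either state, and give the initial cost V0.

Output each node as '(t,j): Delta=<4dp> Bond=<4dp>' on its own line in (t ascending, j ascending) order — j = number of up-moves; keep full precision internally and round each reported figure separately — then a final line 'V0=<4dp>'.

(0,0): Delta=1.0000 Bond=-20.0753
(1,0): Delta=1.0000 Bond=-21.2798
(1,1): Delta=1.0000 Bond=-21.2798
(2,0): Delta=1.0000 Bond=-22.5566
(2,1): Delta=1.0000 Bond=-22.5566
(2,2): Delta=1.0000 Bond=-22.5566
V0=5.9247

No-arbitrage ⇒ martingale measure with p* = (R−d)/(u−d) = 0.8333.
Payoff layer (t=3): V(3,0)=-4.3172, V(3,1)=-0.4416, V(3,2)=4.2004, V(3,3)=9.7608
Node (2,0) S=21.5306: V=(p*·-0.4416+(1−p*)·-4.3172)/1.06=-1.0260; Δ=(-0.4416−-4.3172)/(23.4684−19.5928)=1.0000; B=V−Δ·S=-22.5566
Node (2,1) S=25.7894: V=(p*·4.2004+(1−p*)·-0.4416)/1.06=3.2328; Δ=(4.2004−-0.4416)/(28.1104−23.4684)=1.0000; B=V−Δ·S=-22.5566
Node (2,2) S=30.8906: V=(p*·9.7608+(1−p*)·4.2004)/1.06=8.3340; Δ=(9.7608−4.2004)/(33.6708−28.1104)=1.0000; B=V−Δ·S=-22.5566
Node (1,0) S=23.6600: V=(p*·3.2328+(1−p*)·-1.0260)/1.06=2.3802; Δ=(3.2328−-1.0260)/(25.7894−21.5306)=1.0000; B=V−Δ·S=-21.2798
Node (1,1) S=28.3400: V=(p*·8.3340+(1−p*)·3.2328)/1.06=7.0602; Δ=(8.3340−3.2328)/(30.8906−25.7894)=1.0000; B=V−Δ·S=-21.2798
Node (0,0) S=26.0000: V=(p*·7.0602+(1−p*)·2.3802)/1.06=5.9247; Δ=(7.0602−2.3802)/(28.3400−23.6600)=1.0000; B=V−Δ·S=-20.0753
Check: Δ(0,0)·S0 + B(0,0) = 5.9247 = V0.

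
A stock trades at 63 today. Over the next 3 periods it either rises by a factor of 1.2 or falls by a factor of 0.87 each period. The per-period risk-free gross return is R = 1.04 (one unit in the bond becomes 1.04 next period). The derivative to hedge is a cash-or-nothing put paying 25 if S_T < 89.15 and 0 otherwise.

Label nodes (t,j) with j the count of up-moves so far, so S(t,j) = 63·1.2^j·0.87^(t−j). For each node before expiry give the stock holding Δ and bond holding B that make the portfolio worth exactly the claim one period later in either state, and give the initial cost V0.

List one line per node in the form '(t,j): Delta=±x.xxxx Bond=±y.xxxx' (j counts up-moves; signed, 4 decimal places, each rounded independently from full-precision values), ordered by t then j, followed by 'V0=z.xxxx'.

(0,0): Delta=-0.2950 Bond=37.7744
(1,0): Delta=0.0000 Bond=23.1139
(1,1): Delta=-0.4964 Bond=54.5055
(2,0): Delta=0.0000 Bond=24.0385
(2,1): Delta=0.0000 Bond=24.0385
(2,2): Delta=-0.8351 Bond=87.4126
V0=19.1865

Under the risk-neutral measure, an up-move has probability p* = (R−d)/(u−d) = 0.5152 and values discount at R = 1.04.
At expiry t=3: V(3,0)=25.0000, V(3,1)=25.0000, V(3,2)=25.0000, V(3,3)=0.0000
  t=2,j=0: stock 47.6847 → up 57.2216 (V=25.0000), down 41.4857 (V=25.0000). Price 24.0385; hedge Δ=0.0000, bond B=24.0385.
  t=2,j=1: stock 65.7720 → up 78.9264 (V=25.0000), down 57.2216 (V=25.0000). Price 24.0385; hedge Δ=0.0000, bond B=24.0385.
  t=2,j=2: stock 90.7200 → up 108.8640 (V=0.0000), down 78.9264 (V=25.0000). Price 11.6550; hedge Δ=-0.8351, bond B=87.4126.
  t=1,j=0: stock 54.8100 → up 65.7720 (V=24.0385), down 47.6847 (V=24.0385). Price 23.1139; hedge Δ=0.0000, bond B=23.1139.
  t=1,j=1: stock 75.6000 → up 90.7200 (V=11.6550), down 65.7720 (V=24.0385). Price 16.9799; hedge Δ=-0.4964, bond B=54.5055.
  t=0,j=0: stock 63.0000 → up 75.6000 (V=16.9799), down 54.8100 (V=23.1139). Price 19.1865; hedge Δ=-0.2950, bond B=37.7744.
Check: Δ(0,0)·S0 + B(0,0) = 19.1865 = V0.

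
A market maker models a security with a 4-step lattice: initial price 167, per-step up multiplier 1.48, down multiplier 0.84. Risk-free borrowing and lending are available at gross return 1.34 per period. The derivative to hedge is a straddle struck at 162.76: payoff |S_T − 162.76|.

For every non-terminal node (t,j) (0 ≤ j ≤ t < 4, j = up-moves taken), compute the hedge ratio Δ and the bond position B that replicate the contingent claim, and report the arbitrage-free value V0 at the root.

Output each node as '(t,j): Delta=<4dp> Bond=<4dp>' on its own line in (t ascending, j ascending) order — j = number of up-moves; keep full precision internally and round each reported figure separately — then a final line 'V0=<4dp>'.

No-arbitrage ⇒ martingale measure with p* = (R−d)/(u−d) = 0.7813.
Payoff layer (t=4): V(4,0)=79.6155, V(4,1)=16.2673, V(4,2)=95.3462, V(4,3)=291.9986, V(4,4)=638.4813
Node (3,0) S=98.9816: V=(p*·16.2673+(1−p*)·79.6155)/1.34=22.4811; Δ=(16.2673−79.6155)/(146.4927−83.1445)=-1.0000; B=V−Δ·S=121.4627
Node (3,1) S=174.3961: V=(p*·95.3462+(1−p*)·16.2673)/1.34=58.2446; Δ=(95.3462−16.2673)/(258.1062−146.4927)=0.7085; B=V−Δ·S=-65.3163
Node (3,2) S=307.2693: V=(p*·291.9986+(1−p*)·95.3462)/1.34=185.8066; Δ=(291.9986−95.3462)/(454.7586−258.1062)=1.0000; B=V−Δ·S=-121.4627
Node (3,3) S=541.3793: V=(p*·638.4813+(1−p*)·291.9986)/1.34=419.9166; Δ=(638.4813−291.9986)/(801.2413−454.7586)=1.0000; B=V−Δ·S=-121.4627
Node (2,0) S=117.8352: V=(p*·58.2446+(1−p*)·22.4811)/1.34=37.6278; Δ=(58.2446−22.4811)/(174.3961−98.9816)=0.4742; B=V−Δ·S=-18.2525
Node (2,1) S=207.6144: V=(p*·185.8066+(1−p*)·58.2446)/1.34=117.8376; Δ=(185.8066−58.2446)/(307.2693−174.3961)=0.9600; B=V−Δ·S=-81.4781
Node (2,2) S=365.7968: V=(p*·419.9166+(1−p*)·185.8066)/1.34=275.1530; Δ=(419.9166−185.8066)/(541.3793−307.2693)=1.0000; B=V−Δ·S=-90.6438
Node (1,0) S=140.2800: V=(p*·117.8376+(1−p*)·37.6278)/1.34=74.8446; Δ=(117.8376−37.6278)/(207.6144−117.8352)=0.8934; B=V−Δ·S=-50.4832
Node (1,1) S=247.1600: V=(p*·275.1530+(1−p*)·117.8376)/1.34=179.6569; Δ=(275.1530−117.8376)/(365.7968−207.6144)=0.9945; B=V−Δ·S=-66.1484
Node (0,0) S=167.0000: V=(p*·179.6569+(1−p*)·74.8446)/1.34=116.9621; Δ=(179.6569−74.8446)/(247.1600−140.2800)=0.9807; B=V−Δ·S=-46.8072
Check: Δ(0,0)·S0 + B(0,0) = 116.9621 = V0.

(0,0): Delta=0.9807 Bond=-46.8072
(1,0): Delta=0.8934 Bond=-50.4832
(1,1): Delta=0.9945 Bond=-66.1484
(2,0): Delta=0.4742 Bond=-18.2525
(2,1): Delta=0.9600 Bond=-81.4781
(2,2): Delta=1.0000 Bond=-90.6438
(3,0): Delta=-1.0000 Bond=121.4627
(3,1): Delta=0.7085 Bond=-65.3163
(3,2): Delta=1.0000 Bond=-121.4627
(3,3): Delta=1.0000 Bond=-121.4627
V0=116.9621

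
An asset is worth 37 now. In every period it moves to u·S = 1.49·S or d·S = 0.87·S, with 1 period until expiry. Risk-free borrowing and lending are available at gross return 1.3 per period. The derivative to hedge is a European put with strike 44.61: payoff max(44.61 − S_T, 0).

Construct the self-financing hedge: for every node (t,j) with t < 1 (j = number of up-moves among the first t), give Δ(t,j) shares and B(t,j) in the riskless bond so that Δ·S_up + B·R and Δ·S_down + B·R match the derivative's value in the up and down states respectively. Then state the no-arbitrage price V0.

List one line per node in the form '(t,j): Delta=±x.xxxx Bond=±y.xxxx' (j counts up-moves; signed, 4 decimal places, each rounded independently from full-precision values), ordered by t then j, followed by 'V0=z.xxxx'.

(0,0): Delta=-0.5414 Bond=22.9600
V0=2.9278

Under the risk-neutral measure, an up-move has probability p* = (R−d)/(u−d) = 0.6935 and values discount at R = 1.3.
At expiry t=1: V(1,0)=12.4200, V(1,1)=0.0000
  t=0,j=0: stock 37.0000 → up 55.1300 (V=0.0000), down 32.1900 (V=12.4200). Price 2.9278; hedge Δ=-0.5414, bond B=22.9600.
Self-financing check: at every node Δ·S+B equals the discounted successor values.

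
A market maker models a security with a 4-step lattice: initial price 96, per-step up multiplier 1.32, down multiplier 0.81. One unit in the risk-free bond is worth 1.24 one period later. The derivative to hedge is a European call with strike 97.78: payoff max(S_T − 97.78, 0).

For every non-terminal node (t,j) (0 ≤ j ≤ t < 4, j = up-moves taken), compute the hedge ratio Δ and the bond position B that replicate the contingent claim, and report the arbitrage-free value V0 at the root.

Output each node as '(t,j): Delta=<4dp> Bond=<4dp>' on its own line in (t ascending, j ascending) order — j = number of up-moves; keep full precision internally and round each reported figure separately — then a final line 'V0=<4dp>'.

(0,0): Delta=0.9786 Bond=-39.1250
(1,0): Delta=0.8575 Bond=-39.0937
(1,1): Delta=0.9925 Bond=-50.2677
(2,0): Delta=0.2533 Bond=-10.4213
(2,1): Delta=0.9265 Bond=-55.5562
(2,2): Delta=1.0000 Bond=-63.5926
(3,0): Delta=0.0000 Bond=0.0000
(3,1): Delta=0.2822 Bond=-15.3266
(3,2): Delta=1.0000 Bond=-78.8548
(3,3): Delta=1.0000 Bond=-78.8548
V0=54.8237

Risk-neutral probability p* = (R−d)/(u−d) = (1.24−0.81)/(1.32−0.81) = 0.8431.
Terminal values V(4,·): V(4,0)=0.0000, V(4,1)=0.0000, V(4,2)=11.9661, V(4,3)=81.0655, V(4,4)=193.6719
(3,0): S=51.0183. Δ = (V_up−V_dn)/(S_up−S_dn) = (0.0000−0.0000)/(67.3442−41.3249) = 0.0000. V = [p*·0.0000 + (1−p*)·0.0000]/1.24 = 0.0000. B = V − Δ·S = 0.0000.
(3,1): S=83.1410. Δ = (V_up−V_dn)/(S_up−S_dn) = (11.9661−0.0000)/(109.7461−67.3442) = 0.2822. V = [p*·11.9661 + (1−p*)·0.0000]/1.24 = 8.1363. B = V − Δ·S = -15.3266.
(3,2): S=135.4890. Δ = (V_up−V_dn)/(S_up−S_dn) = (81.0655−11.9661)/(178.8455−109.7461) = 1.0000. V = [p*·81.0655 + (1−p*)·11.9661]/1.24 = 56.6342. B = V − Δ·S = -78.8548.
(3,3): S=220.7969. Δ = (V_up−V_dn)/(S_up−S_dn) = (193.6719−81.0655)/(291.4519−178.8455) = 1.0000. V = [p*·193.6719 + (1−p*)·81.0655]/1.24 = 141.9421. B = V − Δ·S = -78.8548.
(2,0): S=62.9856. Δ = (V_up−V_dn)/(S_up−S_dn) = (8.1363−0.0000)/(83.1410−51.0183) = 0.2533. V = [p*·8.1363 + (1−p*)·0.0000]/1.24 = 5.5323. B = V − Δ·S = -10.4213.
(2,1): S=102.6432. Δ = (V_up−V_dn)/(S_up−S_dn) = (56.6342−8.1363)/(135.4890−83.1410) = 0.9265. V = [p*·56.6342 + (1−p*)·8.1363]/1.24 = 39.5376. B = V − Δ·S = -55.5562.
(2,2): S=167.2704. Δ = (V_up−V_dn)/(S_up−S_dn) = (141.9421−56.6342)/(220.7969−135.4890) = 1.0000. V = [p*·141.9421 + (1−p*)·56.6342]/1.24 = 103.6778. B = V − Δ·S = -63.5926.
(1,0): S=77.7600. Δ = (V_up−V_dn)/(S_up−S_dn) = (39.5376−5.5323)/(102.6432−62.9856) = 0.8575. V = [p*·39.5376 + (1−p*)·5.5323]/1.24 = 27.5834. B = V − Δ·S = -39.0937.
(1,1): S=126.7200. Δ = (V_up−V_dn)/(S_up−S_dn) = (103.6778−39.5376)/(167.2704−102.6432) = 0.9925. V = [p*·103.6778 + (1−p*)·39.5376]/1.24 = 75.4972. B = V − Δ·S = -50.2677.
(0,0): S=96.0000. Δ = (V_up−V_dn)/(S_up−S_dn) = (75.4972−27.5834)/(126.7200−77.7600) = 0.9786. V = [p*·75.4972 + (1−p*)·27.5834]/1.24 = 54.8237. B = V − Δ·S = -39.1250.
Root portfolio cost Δ·96+B reproduces V0=54.8237.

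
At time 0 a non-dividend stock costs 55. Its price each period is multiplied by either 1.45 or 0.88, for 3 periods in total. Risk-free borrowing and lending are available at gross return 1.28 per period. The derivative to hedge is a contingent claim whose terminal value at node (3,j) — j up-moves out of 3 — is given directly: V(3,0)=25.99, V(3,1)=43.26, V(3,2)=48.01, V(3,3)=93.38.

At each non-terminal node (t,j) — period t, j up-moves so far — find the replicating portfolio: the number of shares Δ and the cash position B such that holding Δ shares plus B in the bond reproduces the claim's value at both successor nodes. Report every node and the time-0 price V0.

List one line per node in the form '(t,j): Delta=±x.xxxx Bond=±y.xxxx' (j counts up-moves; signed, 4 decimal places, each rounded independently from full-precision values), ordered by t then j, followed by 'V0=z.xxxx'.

(0,0): Delta=0.5036 Bond=1.9681
(1,0): Delta=0.2403 Bond=15.2656
(1,1): Delta=0.5715 Bond=-2.8980
(2,0): Delta=0.7114 Bond=-0.5254
(2,1): Delta=0.1187 Bond=28.0677
(2,2): Delta=0.6883 Bond=-17.2148
V0=29.6667

No-arbitrage ⇒ martingale measure with p* = (R−d)/(u−d) = 0.7018.
Payoff layer (t=3): V(3,0)=25.9900, V(3,1)=43.2600, V(3,2)=48.0100, V(3,3)=93.3800
(2,0): S=42.5920. Δ = (V_up−V_dn)/(S_up−S_dn) = (43.2600−25.9900)/(61.7584−37.4810) = 0.7114. V = [p*·43.2600 + (1−p*)·25.9900]/1.28 = 29.7729. B = V − Δ·S = -0.5254.
(2,1): S=70.1800. Δ = (V_up−V_dn)/(S_up−S_dn) = (48.0100−43.2600)/(101.7610−61.7584) = 0.1187. V = [p*·48.0100 + (1−p*)·43.2600]/1.28 = 36.4010. B = V − Δ·S = 28.0677.
(2,2): S=115.6375. Δ = (V_up−V_dn)/(S_up−S_dn) = (93.3800−48.0100)/(167.6744−101.7610) = 0.6883. V = [p*·93.3800 + (1−p*)·48.0100]/1.28 = 62.3817. B = V − Δ·S = -17.2148.
(1,0): S=48.4000. Δ = (V_up−V_dn)/(S_up−S_dn) = (36.4010−29.7729)/(70.1800−42.5920) = 0.2403. V = [p*·36.4010 + (1−p*)·29.7729]/1.28 = 26.8939. B = V − Δ·S = 15.2656.
(1,1): S=79.7500. Δ = (V_up−V_dn)/(S_up−S_dn) = (62.3817−36.4010)/(115.6375−70.1800) = 0.5715. V = [p*·62.3817 + (1−p*)·36.4010]/1.28 = 42.6821. B = V − Δ·S = -2.8980.
(0,0): S=55.0000. Δ = (V_up−V_dn)/(S_up−S_dn) = (42.6821−26.8939)/(79.7500−48.4000) = 0.5036. V = [p*·42.6821 + (1−p*)·26.8939]/1.28 = 29.6667. B = V − Δ·S = 1.9681.
Check: Δ(0,0)·S0 + B(0,0) = 29.6667 = V0.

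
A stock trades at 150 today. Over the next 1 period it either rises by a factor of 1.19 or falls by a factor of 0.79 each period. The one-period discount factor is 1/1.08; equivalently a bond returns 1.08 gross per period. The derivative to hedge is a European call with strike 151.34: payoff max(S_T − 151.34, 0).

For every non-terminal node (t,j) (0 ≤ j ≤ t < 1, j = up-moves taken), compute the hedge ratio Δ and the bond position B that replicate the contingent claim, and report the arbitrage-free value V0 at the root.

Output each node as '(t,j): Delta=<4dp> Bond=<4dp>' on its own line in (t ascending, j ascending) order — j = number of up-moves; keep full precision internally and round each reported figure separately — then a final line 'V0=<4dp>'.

Under the risk-neutral measure, an up-move has probability p* = (R−d)/(u−d) = 0.7250 and values discount at R = 1.08.
Terminal values V(1,·): V(1,0)=0.0000, V(1,1)=27.1600
(0,0): S=150.0000. Δ = (V_up−V_dn)/(S_up−S_dn) = (27.1600−0.0000)/(178.5000−118.5000) = 0.4527. V = [p*·27.1600 + (1−p*)·0.0000]/1.08 = 18.2324. B = V − Δ·S = -49.6676.
The time-0 hedge costs 18.2324, which is the no-arbitrage price.

(0,0): Delta=0.4527 Bond=-49.6676
V0=18.2324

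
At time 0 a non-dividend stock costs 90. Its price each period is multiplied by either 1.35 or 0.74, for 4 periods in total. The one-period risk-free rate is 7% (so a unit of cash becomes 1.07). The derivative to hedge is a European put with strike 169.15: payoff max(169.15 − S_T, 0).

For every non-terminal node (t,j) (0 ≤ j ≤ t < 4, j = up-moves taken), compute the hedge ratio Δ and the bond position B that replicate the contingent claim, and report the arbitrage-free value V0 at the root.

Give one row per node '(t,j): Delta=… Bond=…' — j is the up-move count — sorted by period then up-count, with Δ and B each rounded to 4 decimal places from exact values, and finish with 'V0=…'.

No-arbitrage ⇒ martingale measure with p* = (R−d)/(u−d) = 0.5410.
Payoff layer (t=4): V(4,0)=142.1621, V(4,1)=119.9153, V(4,2)=79.3299, V(4,3)=5.2890, V(4,4)=0.0000
Node (3,0) S=36.4702: V=(p*·119.9153+(1−p*)·142.1621)/1.07=121.6140; Δ=(119.9153−142.1621)/(49.2347−26.9879)=-1.0000; B=V−Δ·S=158.0841
Node (3,1) S=66.5334: V=(p*·79.3299+(1−p*)·119.9153)/1.07=91.5507; Δ=(79.3299−119.9153)/(89.8201−49.2347)=-1.0000; B=V−Δ·S=158.0841
Node (3,2) S=121.3785: V=(p*·5.2890+(1−p*)·79.3299)/1.07=36.7056; Δ=(5.2890−79.3299)/(163.8610−89.8201)=-1.0000; B=V−Δ·S=158.0841
Node (3,3) S=221.4338: V=(p*·0.0000+(1−p*)·5.2890)/1.07=2.2689; Δ=(0.0000−5.2890)/(298.9356−163.8610)=-0.0392; B=V−Δ·S=10.9395
Node (2,0) S=49.2840: V=(p*·91.5507+(1−p*)·121.6140)/1.07=98.4582; Δ=(91.5507−121.6140)/(66.5334−36.4702)=-1.0000; B=V−Δ·S=147.7422
Node (2,1) S=89.9100: V=(p*·36.7056+(1−p*)·91.5507)/1.07=57.8322; Δ=(36.7056−91.5507)/(121.3785−66.5334)=-1.0000; B=V−Δ·S=147.7422
Node (2,2) S=164.0250: V=(p*·2.2689+(1−p*)·36.7056)/1.07=16.8934; Δ=(2.2689−36.7056)/(221.4338−121.3785)=-0.3442; B=V−Δ·S=73.3470
Node (1,0) S=66.6000: V=(p*·57.8322+(1−p*)·98.4582)/1.07=71.4768; Δ=(57.8322−98.4582)/(89.9100−49.2840)=-1.0000; B=V−Δ·S=138.0768
Node (1,1) S=121.5000: V=(p*·16.8934+(1−p*)·57.8322)/1.07=33.3504; Δ=(16.8934−57.8322)/(164.0250−89.9100)=-0.5524; B=V−Δ·S=100.4632
Node (0,0) S=90.0000: V=(p*·33.3504+(1−p*)·71.4768)/1.07=47.5243; Δ=(33.3504−71.4768)/(121.5000−66.6000)=-0.6945; B=V−Δ·S=110.0266
The time-0 hedge costs 47.5243, which is the no-arbitrage price.

(0,0): Delta=-0.6945 Bond=110.0266
(1,0): Delta=-1.0000 Bond=138.0768
(1,1): Delta=-0.5524 Bond=100.4632
(2,0): Delta=-1.0000 Bond=147.7422
(2,1): Delta=-1.0000 Bond=147.7422
(2,2): Delta=-0.3442 Bond=73.3470
(3,0): Delta=-1.0000 Bond=158.0841
(3,1): Delta=-1.0000 Bond=158.0841
(3,2): Delta=-1.0000 Bond=158.0841
(3,3): Delta=-0.0392 Bond=10.9395
V0=47.5243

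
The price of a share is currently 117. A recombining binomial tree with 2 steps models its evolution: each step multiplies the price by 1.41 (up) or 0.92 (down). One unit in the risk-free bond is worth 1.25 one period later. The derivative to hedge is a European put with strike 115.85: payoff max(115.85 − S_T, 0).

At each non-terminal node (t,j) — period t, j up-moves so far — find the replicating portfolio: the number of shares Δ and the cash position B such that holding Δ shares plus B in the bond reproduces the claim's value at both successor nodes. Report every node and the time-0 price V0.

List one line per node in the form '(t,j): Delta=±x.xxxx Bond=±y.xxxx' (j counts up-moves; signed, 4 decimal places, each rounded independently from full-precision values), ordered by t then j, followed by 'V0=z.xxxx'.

(0,0): Delta=-0.0766 Bond=10.1154
(1,0): Delta=-0.3189 Bond=38.7231
(1,1): Delta=0.0000 Bond=0.0000
V0=1.1478

The replicating-portfolio and risk-neutral prices coincide; use p* = (1.25−0.92)/(1.41−0.92) = 0.6735 for the latter.
Payoff layer (t=2): V(2,0)=16.8212, V(2,1)=0.0000, V(2,2)=0.0000
  t=1,j=0: stock 107.6400 → up 151.7724 (V=0.0000), down 99.0288 (V=16.8212). Price 4.3941; hedge Δ=-0.3189, bond B=38.7231.
  t=1,j=1: stock 164.9700 → up 232.6077 (V=0.0000), down 151.7724 (V=0.0000). Price 0.0000; hedge Δ=0.0000, bond B=0.0000.
  t=0,j=0: stock 117.0000 → up 164.9700 (V=0.0000), down 107.6400 (V=4.3941). Price 1.1478; hedge Δ=-0.0766, bond B=10.1154.
Check: Δ(0,0)·S0 + B(0,0) = 1.1478 = V0.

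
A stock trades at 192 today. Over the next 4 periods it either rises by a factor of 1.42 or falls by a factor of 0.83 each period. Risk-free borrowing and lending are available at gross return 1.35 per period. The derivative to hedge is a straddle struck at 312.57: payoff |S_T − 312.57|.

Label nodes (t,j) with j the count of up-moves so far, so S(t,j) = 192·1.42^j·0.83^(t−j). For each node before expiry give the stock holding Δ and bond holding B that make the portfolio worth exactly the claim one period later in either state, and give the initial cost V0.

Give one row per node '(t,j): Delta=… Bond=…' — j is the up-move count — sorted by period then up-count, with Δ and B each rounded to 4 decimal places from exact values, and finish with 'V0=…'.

The replicating-portfolio and risk-neutral prices coincide; use p* = (1.35−0.83)/(1.42−0.83) = 0.8814 for the latter.
At expiry t=4: V(4,0)=221.4500, V(4,1)=156.6780, V(4,2)=45.8632, V(4,3)=143.7236, V(4,4)=468.0768
(3,0): S=109.7831. Δ = (V_up−V_dn)/(S_up−S_dn) = (156.6780−221.4500)/(155.8920−91.1200) = -1.0000. V = [p*·156.6780 + (1−p*)·221.4500]/1.35 = 121.7502. B = V − Δ·S = 231.5333.
(3,1): S=187.8217. Δ = (V_up−V_dn)/(S_up−S_dn) = (45.8632−156.6780)/(266.7068−155.8920) = -1.0000. V = [p*·45.8632 + (1−p*)·156.6780]/1.35 = 43.7116. B = V − Δ·S = 231.5333.
(3,2): S=321.3335. Δ = (V_up−V_dn)/(S_up−S_dn) = (143.7236−45.8632)/(456.2936−266.7068) = 0.5162. V = [p*·143.7236 + (1−p*)·45.8632]/1.35 = 97.8615. B = V − Δ·S = -68.0036.
(3,3): S=549.7513. Δ = (V_up−V_dn)/(S_up−S_dn) = (468.0768−143.7236)/(780.6468−456.2936) = 1.0000. V = [p*·468.0768 + (1−p*)·143.7236]/1.35 = 318.2180. B = V − Δ·S = -231.5333.
(2,0): S=132.2688. Δ = (V_up−V_dn)/(S_up−S_dn) = (43.7116−121.7502)/(187.8217−109.7831) = -1.0000. V = [p*·43.7116 + (1−p*)·121.7502]/1.35 = 39.2374. B = V − Δ·S = 171.5062.
(2,1): S=226.2912. Δ = (V_up−V_dn)/(S_up−S_dn) = (97.8615−43.7116)/(321.3335−187.8217) = 0.4056. V = [p*·97.8615 + (1−p*)·43.7116]/1.35 = 67.7311. B = V − Δ·S = -24.0484.
(2,2): S=387.1488. Δ = (V_up−V_dn)/(S_up−S_dn) = (318.2180−97.8615)/(549.7513−321.3335) = 0.9647. V = [p*·318.2180 + (1−p*)·97.8615]/1.35 = 216.3511. B = V − Δ·S = -157.1344.
(1,0): S=159.3600. Δ = (V_up−V_dn)/(S_up−S_dn) = (67.7311−39.2374)/(226.2912−132.2688) = 0.3031. V = [p*·67.7311 + (1−p*)·39.2374]/1.35 = 47.6670. B = V − Δ·S = -0.6274.
(1,1): S=272.6400. Δ = (V_up−V_dn)/(S_up−S_dn) = (216.3511−67.7311)/(387.1488−226.2912) = 0.9239. V = [p*·216.3511 + (1−p*)·67.7311]/1.35 = 147.1987. B = V − Δ·S = -104.6997.
(0,0): S=192.0000. Δ = (V_up−V_dn)/(S_up−S_dn) = (147.1987−47.6670)/(272.6400−159.3600) = 0.8786. V = [p*·147.1987 + (1−p*)·47.6670]/1.35 = 100.2888. B = V − Δ·S = -68.4090.
Root portfolio cost Δ·192+B reproduces V0=100.2888.

(0,0): Delta=0.8786 Bond=-68.4090
(1,0): Delta=0.3031 Bond=-0.6274
(1,1): Delta=0.9239 Bond=-104.6997
(2,0): Delta=-1.0000 Bond=171.5062
(2,1): Delta=0.4056 Bond=-24.0484
(2,2): Delta=0.9647 Bond=-157.1344
(3,0): Delta=-1.0000 Bond=231.5333
(3,1): Delta=-1.0000 Bond=231.5333
(3,2): Delta=0.5162 Bond=-68.0036
(3,3): Delta=1.0000 Bond=-231.5333
V0=100.2888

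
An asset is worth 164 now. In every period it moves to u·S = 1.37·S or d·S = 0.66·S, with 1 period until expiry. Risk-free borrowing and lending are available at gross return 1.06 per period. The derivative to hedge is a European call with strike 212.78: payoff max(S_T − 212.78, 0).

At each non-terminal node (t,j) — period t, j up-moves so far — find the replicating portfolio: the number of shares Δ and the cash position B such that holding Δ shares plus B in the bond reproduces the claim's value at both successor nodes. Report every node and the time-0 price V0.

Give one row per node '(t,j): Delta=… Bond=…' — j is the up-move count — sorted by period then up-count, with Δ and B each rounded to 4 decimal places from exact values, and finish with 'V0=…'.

(0,0): Delta=0.1022 Bond=-10.4358
V0=6.3247

Under the risk-neutral measure, an up-move has probability p* = (R−d)/(u−d) = 0.5634 and values discount at R = 1.06.
Payoff layer (t=1): V(1,0)=0.0000, V(1,1)=11.9000
(0,0): S=164.0000. Δ = (V_up−V_dn)/(S_up−S_dn) = (11.9000−0.0000)/(224.6800−108.2400) = 0.1022. V = [p*·11.9000 + (1−p*)·0.0000]/1.06 = 6.3247. B = V − Δ·S = -10.4358.
Each (Δ,B) replicates both successor values, so the strategy is self-financing and V0 is arbitrage-free.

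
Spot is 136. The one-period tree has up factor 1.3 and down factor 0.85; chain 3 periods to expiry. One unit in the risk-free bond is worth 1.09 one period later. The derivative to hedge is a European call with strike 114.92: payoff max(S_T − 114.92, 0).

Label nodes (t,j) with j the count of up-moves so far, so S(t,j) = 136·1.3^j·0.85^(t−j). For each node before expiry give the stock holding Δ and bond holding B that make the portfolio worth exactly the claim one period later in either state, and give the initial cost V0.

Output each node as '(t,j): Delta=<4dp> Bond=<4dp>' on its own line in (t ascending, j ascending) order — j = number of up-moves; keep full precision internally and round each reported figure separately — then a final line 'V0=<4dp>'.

(0,0): Delta=0.9060 Bond=-73.4854
(1,0): Delta=0.7416 Bond=-61.0971
(1,1): Delta=1.0000 Bond=-96.7259
(2,0): Delta=0.2899 Bond=-22.2126
(2,1): Delta=1.0000 Bond=-105.4312
(2,2): Delta=1.0000 Bond=-105.4312
V0=49.7248

Risk-neutral probability p* = (R−d)/(u−d) = (1.09−0.85)/(1.3−0.85) = 0.5333.
At expiry t=3: V(3,0)=0.0000, V(3,1)=12.8180, V(3,2)=80.4440, V(3,3)=183.8720
  t=2,j=0: stock 98.2600 → up 127.7380 (V=12.8180), down 83.5210 (V=0.0000). Price 6.2718; hedge Δ=0.2899, bond B=-22.2126.
  t=2,j=1: stock 150.2800 → up 195.3640 (V=80.4440), down 127.7380 (V=12.8180). Price 44.8488; hedge Δ=1.0000, bond B=-105.4312.
  t=2,j=2: stock 229.8400 → up 298.7920 (V=183.8720), down 195.3640 (V=80.4440). Price 124.4088; hedge Δ=1.0000, bond B=-105.4312.
  t=1,j=0: stock 115.6000 → up 150.2800 (V=44.8488), down 98.2600 (V=6.2718). Price 24.6295; hedge Δ=0.7416, bond B=-61.0971.
  t=1,j=1: stock 176.8000 → up 229.8400 (V=124.4088), down 150.2800 (V=44.8488). Price 80.0741; hedge Δ=1.0000, bond B=-96.7259.
  t=0,j=0: stock 136.0000 → up 176.8000 (V=80.0741), down 115.6000 (V=24.6295). Price 49.7248; hedge Δ=0.9060, bond B=-73.4854.
Each (Δ,B) replicates both successor values, so the strategy is self-financing and V0 is arbitrage-free.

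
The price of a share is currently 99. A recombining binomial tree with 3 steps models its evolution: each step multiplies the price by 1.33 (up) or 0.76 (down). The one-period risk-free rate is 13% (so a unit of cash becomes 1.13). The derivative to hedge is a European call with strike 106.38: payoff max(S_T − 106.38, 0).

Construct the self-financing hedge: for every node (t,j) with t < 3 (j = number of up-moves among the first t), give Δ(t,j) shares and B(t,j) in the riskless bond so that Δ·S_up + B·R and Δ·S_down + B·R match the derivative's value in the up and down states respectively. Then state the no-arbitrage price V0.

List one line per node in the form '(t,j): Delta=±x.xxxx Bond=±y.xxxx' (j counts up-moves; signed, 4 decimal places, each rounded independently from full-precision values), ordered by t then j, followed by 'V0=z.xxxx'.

Since d<R<u, set p* = (R−d)/(u−d) = 0.6491; price each node as the discounted p*-expectation of its children.
Terminal values V(3,·): V(3,0)=0.0000, V(3,1)=0.0000, V(3,2)=26.7120, V(3,3)=126.5311
Node (2,0) S=57.1824: V=(p*·0.0000+(1−p*)·0.0000)/1.13=0.0000; Δ=(0.0000−0.0000)/(76.0526−43.4586)=0.0000; B=V−Δ·S=0.0000
Node (2,1) S=100.0692: V=(p*·26.7120+(1−p*)·0.0000)/1.13=15.3446; Δ=(26.7120−0.0000)/(133.0920−76.0526)=0.4683; B=V−Δ·S=-31.5186
Node (2,2) S=175.1211: V=(p*·126.5311+(1−p*)·26.7120)/1.13=80.9795; Δ=(126.5311−26.7120)/(232.9111−133.0920)=1.0000; B=V−Δ·S=-94.1416
Node (1,0) S=75.2400: V=(p*·15.3446+(1−p*)·0.0000)/1.13=8.8146; Δ=(15.3446−0.0000)/(100.0692−57.1824)=0.3578; B=V−Δ·S=-18.1057
Node (1,1) S=131.6700: V=(p*·80.9795+(1−p*)·15.3446)/1.13=51.2829; Δ=(80.9795−15.3446)/(175.1211−100.0692)=0.8745; B=V−Δ·S=-63.8660
Node (0,0) S=99.0000: V=(p*·51.2829+(1−p*)·8.8146)/1.13=32.1963; Δ=(51.2829−8.8146)/(131.6700−75.2400)=0.7526; B=V−Δ·S=-42.3095
Root portfolio cost Δ·99+B reproduces V0=32.1963.

(0,0): Delta=0.7526 Bond=-42.3095
(1,0): Delta=0.3578 Bond=-18.1057
(1,1): Delta=0.8745 Bond=-63.8660
(2,0): Delta=0.0000 Bond=0.0000
(2,1): Delta=0.4683 Bond=-31.5186
(2,2): Delta=1.0000 Bond=-94.1416
V0=32.1963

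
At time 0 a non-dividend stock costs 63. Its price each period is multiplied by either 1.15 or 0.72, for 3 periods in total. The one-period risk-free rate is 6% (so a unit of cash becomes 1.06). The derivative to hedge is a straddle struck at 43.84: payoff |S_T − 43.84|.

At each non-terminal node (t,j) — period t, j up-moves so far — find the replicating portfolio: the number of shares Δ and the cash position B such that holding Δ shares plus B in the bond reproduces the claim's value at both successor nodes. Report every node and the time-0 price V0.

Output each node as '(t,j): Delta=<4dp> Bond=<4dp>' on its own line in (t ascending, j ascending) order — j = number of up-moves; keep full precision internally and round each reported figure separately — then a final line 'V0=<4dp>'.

Since d<R<u, set p* = (R−d)/(u−d) = 0.7907; price each node as the discounted p*-expectation of its children.
Terminal payoffs: V(3,0)=20.3254, V(3,1)=6.2819, V(3,2)=16.1486, V(3,3)=51.9751
(2,0): S=32.6592. Δ = (V_up−V_dn)/(S_up−S_dn) = (6.2819−20.3254)/(37.5581−23.5146) = -1.0000. V = [p*·6.2819 + (1−p*)·20.3254]/1.06 = 8.6993. B = V − Δ·S = 41.3585.
(2,1): S=52.1640. Δ = (V_up−V_dn)/(S_up−S_dn) = (16.1486−6.2819)/(59.9886−37.5581) = 0.4399. V = [p*·16.1486 + (1−p*)·6.2819]/1.06 = 13.2863. B = V − Δ·S = -9.6595.
(2,2): S=83.3175. Δ = (V_up−V_dn)/(S_up−S_dn) = (51.9751−16.1486)/(95.8151−59.9886) = 1.0000. V = [p*·51.9751 + (1−p*)·16.1486]/1.06 = 41.9590. B = V − Δ·S = -41.3585.
(1,0): S=45.3600. Δ = (V_up−V_dn)/(S_up−S_dn) = (13.2863−8.6993)/(52.1640−32.6592) = 0.2352. V = [p*·13.2863 + (1−p*)·8.6993]/1.06 = 11.6285. B = V − Δ·S = 0.9610.
(1,1): S=72.4500. Δ = (V_up−V_dn)/(S_up−S_dn) = (41.9590−13.2863)/(83.3175−52.1640) = 0.9204. V = [p*·41.9590 + (1−p*)·13.2863]/1.06 = 33.9224. B = V − Δ·S = -32.7583.
(0,0): S=63.0000. Δ = (V_up−V_dn)/(S_up−S_dn) = (33.9224−11.6285)/(72.4500−45.3600) = 0.8230. V = [p*·33.9224 + (1−p*)·11.6285]/1.06 = 27.6002. B = V − Δ·S = -24.2460.
The time-0 hedge costs 27.6002, which is the no-arbitrage price.

(0,0): Delta=0.8230 Bond=-24.2460
(1,0): Delta=0.2352 Bond=0.9610
(1,1): Delta=0.9204 Bond=-32.7583
(2,0): Delta=-1.0000 Bond=41.3585
(2,1): Delta=0.4399 Bond=-9.6595
(2,2): Delta=1.0000 Bond=-41.3585
V0=27.6002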